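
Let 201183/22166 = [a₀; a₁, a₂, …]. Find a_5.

201183 = 9·22166 + 1689   →  a_0 = 9
22166 = 13·1689 + 209   →  a_1 = 13
1689 = 8·209 + 17   →  a_2 = 8
209 = 12·17 + 5   →  a_3 = 12
17 = 3·5 + 2   →  a_4 = 3
5 = 2·2 + 1   →  a_5 = 2

2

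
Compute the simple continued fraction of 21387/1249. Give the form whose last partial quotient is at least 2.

[17; 8, 9, 17]

21387 = 17*1249 + 154
1249 = 8*154 + 17
154 = 9*17 + 1
17 = 17*1 + 0  (stop)
So 21387/1249 = [17; 8, 9, 17].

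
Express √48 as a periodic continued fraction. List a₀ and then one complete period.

a₀ = ⌊√48⌋ = 6.
With m₀=0, d₀=1 and mₖ₊₁ = dₖaₖ − mₖ, dₖ₊₁ = (n − mₖ₊₁²)/dₖ, aₖ₊₁ = ⌊(a₀+mₖ₊₁)/dₖ₊₁⌋:
  k=1: m=6, d=12, a=1
  k=2: m=6, d=1, a=12
d=1 and a=2a₀=12 at k=2, so the next step gives (m, d) = (6, 12) again — its k=1 value — and the period has length 2.

[6; 1, 12]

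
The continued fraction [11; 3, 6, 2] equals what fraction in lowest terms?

464/41

Using pₖ = aₖpₖ₋₁ + pₖ₋₂ and qₖ = aₖqₖ₋₁ + qₖ₋₂:
  k=0: a=11, p=11, q=1
  k=1: a=3, p=34, q=3
  k=2: a=6, p=215, q=19
  k=3: a=2, p=464, q=41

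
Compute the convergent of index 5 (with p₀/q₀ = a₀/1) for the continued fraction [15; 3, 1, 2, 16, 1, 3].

2917/191

Using pₖ = aₖpₖ₋₁ + pₖ₋₂, qₖ = aₖqₖ₋₁ + qₖ₋₂ (with p₋₁=1, p₋₂=0, q₋₁=0, q₋₂=1):
  k=0: a=15, p=15, q=1
  k=1: a=3, p=46, q=3
  k=2: a=1, p=61, q=4
  k=3: a=2, p=168, q=11
  k=4: a=16, p=2749, q=180
  k=5: a=1, p=2917, q=191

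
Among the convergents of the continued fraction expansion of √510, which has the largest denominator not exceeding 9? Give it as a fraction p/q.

158/7

√510 = [22; 1, 1, 2, 1, 1, 44, …] (period length 6).
Convergents:
  p_0/q_0 = 22/1
  p_1/q_1 = 23/1
  p_2/q_2 = 45/2
  p_3/q_3 = 113/5
  p_4/q_4 = 158/7
  p_5/q_5 = 271/12
q_4 = 7 ≤ 9 < 12 = q_5, so the answer is 158/7.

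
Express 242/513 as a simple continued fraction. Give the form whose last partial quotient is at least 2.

[0; 2, 8, 2, 1, 9]

242 = 0·513 + 242
513 = 2·242 + 29
242 = 8·29 + 10
29 = 2·10 + 9
10 = 1·9 + 1
9 = 9·1 + 0  (stop)
So 242/513 = [0; 2, 8, 2, 1, 9].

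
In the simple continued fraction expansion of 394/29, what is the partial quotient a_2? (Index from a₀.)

394 = 13·29 + 17   →  a_0 = 13
29 = 1·17 + 12   →  a_1 = 1
17 = 1·12 + 5   →  a_2 = 1

1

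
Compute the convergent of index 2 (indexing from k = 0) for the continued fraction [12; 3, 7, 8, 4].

Using pₖ = aₖpₖ₋₁ + pₖ₋₂, qₖ = aₖqₖ₋₁ + qₖ₋₂ (with p₋₁=1, p₋₂=0, q₋₁=0, q₋₂=1):
  k=0: a=12, p=12, q=1
  k=1: a=3, p=37, q=3
  k=2: a=7, p=271, q=22

271/22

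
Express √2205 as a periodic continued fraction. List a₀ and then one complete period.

a₀ = ⌊√2205⌋ = 46.
With m₀=0, d₀=1 and mₖ₊₁ = dₖaₖ − mₖ, dₖ₊₁ = (n − mₖ₊₁²)/dₖ, aₖ₊₁ = ⌊(a₀+mₖ₊₁)/dₖ₊₁⌋:
  k=1: m=46, d=89, a=1
  k=2: m=43, d=4, a=22
  k=3: m=45, d=45, a=2
  k=4: m=45, d=4, a=22
  k=5: m=43, d=89, a=1
  k=6: m=46, d=1, a=92
d=1 and a=2a₀=92 at k=6, so the next step gives (m, d) = (46, 89) again — its k=1 value — and the period has length 6.

[46; 1, 22, 2, 22, 1, 92]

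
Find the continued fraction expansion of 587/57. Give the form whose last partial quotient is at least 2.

[10; 3, 2, 1, 5]

587 = 10×57 + 17
57 = 3×17 + 6
17 = 2×6 + 5
6 = 1×5 + 1
5 = 5×1 + 0  (stop)
So 587/57 = [10; 3, 2, 1, 5].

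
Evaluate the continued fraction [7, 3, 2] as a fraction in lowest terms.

51/7

Fold from the inside: start with 2/1.
  3 + 1/2 = 7/2
  7 + 2/7 = 51/7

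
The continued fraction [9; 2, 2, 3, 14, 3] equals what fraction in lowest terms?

7021/746

Using pₖ = aₖpₖ₋₁ + pₖ₋₂ and qₖ = aₖqₖ₋₁ + qₖ₋₂:
  k=0: a=9, p=9, q=1
  k=1: a=2, p=19, q=2
  k=2: a=2, p=47, q=5
  k=3: a=3, p=160, q=17
  k=4: a=14, p=2287, q=243
  k=5: a=3, p=7021, q=746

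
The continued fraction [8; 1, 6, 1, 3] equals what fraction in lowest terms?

275/31

Fold from the inside: start with 3/1.
  1 + 1/3 = 4/3
  6 + 3/4 = 27/4
  1 + 4/27 = 31/27
  8 + 27/31 = 275/31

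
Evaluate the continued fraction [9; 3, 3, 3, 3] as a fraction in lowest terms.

Fold from the inside: start with 3/1.
  3 + 1/3 = 10/3
  3 + 3/10 = 33/10
  3 + 10/33 = 109/33
  9 + 33/109 = 1014/109

1014/109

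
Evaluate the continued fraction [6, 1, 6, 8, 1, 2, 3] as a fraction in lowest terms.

Fold from the inside: start with 3/1.
  2 + 1/3 = 7/3
  1 + 3/7 = 10/7
  8 + 7/10 = 87/10
  6 + 10/87 = 532/87
  1 + 87/532 = 619/532
  6 + 532/619 = 4246/619

4246/619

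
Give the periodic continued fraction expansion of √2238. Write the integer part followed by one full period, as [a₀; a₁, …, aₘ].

[47; 3, 3, 1, 30, 1, 3, 3, 94]

a₀ = ⌊√2238⌋ = 47.
With m₀=0, d₀=1 and mₖ₊₁ = dₖaₖ − mₖ, dₖ₊₁ = (n − mₖ₊₁²)/dₖ, aₖ₊₁ = ⌊(a₀+mₖ₊₁)/dₖ₊₁⌋:
  k=1: m=47, d=29, a=3
  k=2: m=40, d=22, a=3
  k=3: m=26, d=71, a=1
  k=4: m=45, d=3, a=30
  k=5: m=45, d=71, a=1
  k=6: m=26, d=22, a=3
  k=7: m=40, d=29, a=3
  k=8: m=47, d=1, a=94
d=1 and a=2a₀=94 at k=8, so the next step gives (m, d) = (47, 29) again — its k=1 value — and the period has length 8.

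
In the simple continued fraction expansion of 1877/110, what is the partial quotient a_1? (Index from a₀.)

1877 = 17·110 + 7   →  a_0 = 17
110 = 15·7 + 5   →  a_1 = 15

15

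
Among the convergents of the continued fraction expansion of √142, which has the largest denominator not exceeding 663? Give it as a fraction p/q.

3420/287

√142 = [11; 1, 10, 1, 22, …] (period length 4).
Convergents:
  p_0/q_0 = 11/1
  p_1/q_1 = 12/1
  p_2/q_2 = 131/11
  p_3/q_3 = 143/12
  p_4/q_4 = 3277/275
  p_5/q_5 = 3420/287
  p_6/q_6 = 37477/3145
q_5 = 287 ≤ 663 < 3145 = q_6, so the answer is 3420/287.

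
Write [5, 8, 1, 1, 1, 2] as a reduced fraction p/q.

Fold from the inside: start with 2/1.
  1 + 1/2 = 3/2
  1 + 2/3 = 5/3
  1 + 3/5 = 8/5
  8 + 5/8 = 69/8
  5 + 8/69 = 353/69

353/69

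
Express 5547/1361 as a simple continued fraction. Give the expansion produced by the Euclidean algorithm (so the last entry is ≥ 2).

5547 = 4*1361 + 103
1361 = 13*103 + 22
103 = 4*22 + 15
22 = 1*15 + 7
15 = 2*7 + 1
7 = 7*1 + 0  (stop)
So 5547/1361 = [4; 13, 4, 1, 2, 7].

[4; 13, 4, 1, 2, 7]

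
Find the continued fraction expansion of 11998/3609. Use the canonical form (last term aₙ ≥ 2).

[3; 3, 12, 5, 19]

11998 = 3×3609 + 1171
3609 = 3×1171 + 96
1171 = 12×96 + 19
96 = 5×19 + 1
19 = 19×1 + 0  (stop)
So 11998/3609 = [3; 3, 12, 5, 19].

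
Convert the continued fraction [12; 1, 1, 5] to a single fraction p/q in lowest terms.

Fold from the inside: start with 5/1.
  1 + 1/5 = 6/5
  1 + 5/6 = 11/6
  12 + 6/11 = 138/11

138/11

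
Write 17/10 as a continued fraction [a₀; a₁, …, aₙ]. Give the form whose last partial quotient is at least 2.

17 = 1·10 + 7
10 = 1·7 + 3
7 = 2·3 + 1
3 = 3·1 + 0  (stop)
So 17/10 = [1; 1, 2, 3].

[1; 1, 2, 3]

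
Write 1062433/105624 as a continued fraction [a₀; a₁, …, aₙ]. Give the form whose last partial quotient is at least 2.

[10; 17, 18, 18, 19]

1062433 = 10*105624 + 6193
105624 = 17*6193 + 343
6193 = 18*343 + 19
343 = 18*19 + 1
19 = 19*1 + 0  (stop)
So 1062433/105624 = [10; 17, 18, 18, 19].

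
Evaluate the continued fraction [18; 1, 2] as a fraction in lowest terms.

Fold from the inside: start with 2/1.
  1 + 1/2 = 3/2
  18 + 2/3 = 56/3

56/3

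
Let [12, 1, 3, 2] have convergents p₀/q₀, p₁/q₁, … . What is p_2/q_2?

51/4

Using pₖ = aₖpₖ₋₁ + pₖ₋₂, qₖ = aₖqₖ₋₁ + qₖ₋₂ (with p₋₁=1, p₋₂=0, q₋₁=0, q₋₂=1):
  k=0: a=12, p=12, q=1
  k=1: a=1, p=13, q=1
  k=2: a=3, p=51, q=4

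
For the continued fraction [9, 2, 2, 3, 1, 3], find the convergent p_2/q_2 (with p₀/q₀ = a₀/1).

47/5

Using pₖ = aₖpₖ₋₁ + pₖ₋₂, qₖ = aₖqₖ₋₁ + qₖ₋₂ (with p₋₁=1, p₋₂=0, q₋₁=0, q₋₂=1):
  k=0: a=9, p=9, q=1
  k=1: a=2, p=19, q=2
  k=2: a=2, p=47, q=5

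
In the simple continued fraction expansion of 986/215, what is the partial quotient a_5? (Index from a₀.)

986 = 4·215 + 126   →  a_0 = 4
215 = 1·126 + 89   →  a_1 = 1
126 = 1·89 + 37   →  a_2 = 1
89 = 2·37 + 15   →  a_3 = 2
37 = 2·15 + 7   →  a_4 = 2
15 = 2·7 + 1   →  a_5 = 2

2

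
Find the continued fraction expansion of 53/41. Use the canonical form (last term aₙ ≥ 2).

[1; 3, 2, 2, 2]

53 = 1·41 + 12
41 = 3·12 + 5
12 = 2·5 + 2
5 = 2·2 + 1
2 = 2·1 + 0  (stop)
So 53/41 = [1; 3, 2, 2, 2].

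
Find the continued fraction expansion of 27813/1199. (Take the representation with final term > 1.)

[23; 5, 12, 2, 2, 1, 2]

27813 = 23×1199 + 236
1199 = 5×236 + 19
236 = 12×19 + 8
19 = 2×8 + 3
8 = 2×3 + 2
3 = 1×2 + 1
2 = 2×1 + 0  (stop)
So 27813/1199 = [23; 5, 12, 2, 2, 1, 2].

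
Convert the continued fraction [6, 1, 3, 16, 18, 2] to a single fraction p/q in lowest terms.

Using pₖ = aₖpₖ₋₁ + pₖ₋₂ and qₖ = aₖqₖ₋₁ + qₖ₋₂:
  k=0: a=6, p=6, q=1
  k=1: a=1, p=7, q=1
  k=2: a=3, p=27, q=4
  k=3: a=16, p=439, q=65
  k=4: a=18, p=7929, q=1174
  k=5: a=2, p=16297, q=2413

16297/2413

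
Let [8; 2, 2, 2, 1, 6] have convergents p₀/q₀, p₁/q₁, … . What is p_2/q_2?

42/5

Using pₖ = aₖpₖ₋₁ + pₖ₋₂, qₖ = aₖqₖ₋₁ + qₖ₋₂ (with p₋₁=1, p₋₂=0, q₋₁=0, q₋₂=1):
  k=0: a=8, p=8, q=1
  k=1: a=2, p=17, q=2
  k=2: a=2, p=42, q=5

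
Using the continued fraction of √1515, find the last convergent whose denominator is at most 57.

√1515 = [38; 1, 11, 1, 76, …] (period length 4).
Convergents:
  p_0/q_0 = 38/1
  p_1/q_1 = 39/1
  p_2/q_2 = 467/12
  p_3/q_3 = 506/13
  p_4/q_4 = 38923/1000
q_3 = 13 ≤ 57 < 1000 = q_4, so the answer is 506/13.

506/13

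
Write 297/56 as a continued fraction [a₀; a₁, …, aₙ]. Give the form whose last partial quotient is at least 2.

297 = 5·56 + 17
56 = 3·17 + 5
17 = 3·5 + 2
5 = 2·2 + 1
2 = 2·1 + 0  (stop)
So 297/56 = [5; 3, 3, 2, 2].

[5; 3, 3, 2, 2]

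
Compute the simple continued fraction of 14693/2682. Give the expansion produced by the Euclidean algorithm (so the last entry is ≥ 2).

14693 = 5·2682 + 1283
2682 = 2·1283 + 116
1283 = 11·116 + 7
116 = 16·7 + 4
7 = 1·4 + 3
4 = 1·3 + 1
3 = 3·1 + 0  (stop)
So 14693/2682 = [5; 2, 11, 16, 1, 1, 3].

[5; 2, 11, 16, 1, 1, 3]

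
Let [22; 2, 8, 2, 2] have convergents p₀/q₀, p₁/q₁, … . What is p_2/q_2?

382/17

Using pₖ = aₖpₖ₋₁ + pₖ₋₂, qₖ = aₖqₖ₋₁ + qₖ₋₂ (with p₋₁=1, p₋₂=0, q₋₁=0, q₋₂=1):
  k=0: a=22, p=22, q=1
  k=1: a=2, p=45, q=2
  k=2: a=8, p=382, q=17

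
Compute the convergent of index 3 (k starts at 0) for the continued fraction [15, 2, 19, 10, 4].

6071/392

Using pₖ = aₖpₖ₋₁ + pₖ₋₂, qₖ = aₖqₖ₋₁ + qₖ₋₂ (with p₋₁=1, p₋₂=0, q₋₁=0, q₋₂=1):
  k=0: a=15, p=15, q=1
  k=1: a=2, p=31, q=2
  k=2: a=19, p=604, q=39
  k=3: a=10, p=6071, q=392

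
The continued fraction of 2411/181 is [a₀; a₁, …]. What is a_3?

3

2411 = 13·181 + 58   →  a_0 = 13
181 = 3·58 + 7   →  a_1 = 3
58 = 8·7 + 2   →  a_2 = 8
7 = 3·2 + 1   →  a_3 = 3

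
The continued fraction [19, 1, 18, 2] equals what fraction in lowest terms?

778/39

Fold from the inside: start with 2/1.
  18 + 1/2 = 37/2
  1 + 2/37 = 39/37
  19 + 37/39 = 778/39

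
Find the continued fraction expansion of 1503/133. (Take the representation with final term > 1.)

[11; 3, 3, 13]

1503 = 11·133 + 40
133 = 3·40 + 13
40 = 3·13 + 1
13 = 13·1 + 0  (stop)
So 1503/133 = [11; 3, 3, 13].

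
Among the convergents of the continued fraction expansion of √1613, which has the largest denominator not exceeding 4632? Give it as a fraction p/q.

119121/2966

√1613 = [40; 6, 6, 80, …] (period length 3).
Convergents:
  p_0/q_0 = 40/1
  p_1/q_1 = 241/6
  p_2/q_2 = 1486/37
  p_3/q_3 = 119121/2966
  p_4/q_4 = 716212/17833
q_3 = 2966 ≤ 4632 < 17833 = q_4, so the answer is 119121/2966.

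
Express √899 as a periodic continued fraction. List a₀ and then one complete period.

a₀ = ⌊√899⌋ = 29.

[29; 1, 58]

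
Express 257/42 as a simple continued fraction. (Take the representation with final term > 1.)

257 = 6*42 + 5
42 = 8*5 + 2
5 = 2*2 + 1
2 = 2*1 + 0  (stop)
So 257/42 = [6; 8, 2, 2].

[6; 8, 2, 2]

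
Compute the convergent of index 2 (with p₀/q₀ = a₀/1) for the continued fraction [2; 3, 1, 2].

Using pₖ = aₖpₖ₋₁ + pₖ₋₂, qₖ = aₖqₖ₋₁ + qₖ₋₂ (with p₋₁=1, p₋₂=0, q₋₁=0, q₋₂=1):
  k=0: a=2, p=2, q=1
  k=1: a=3, p=7, q=3
  k=2: a=1, p=9, q=4

9/4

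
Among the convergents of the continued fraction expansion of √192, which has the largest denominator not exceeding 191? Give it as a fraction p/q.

2605/188

√192 = [13; 1, 5, 1, 26, …] (period length 4).
Convergents:
  p_0/q_0 = 13/1
  p_1/q_1 = 14/1
  p_2/q_2 = 83/6
  p_3/q_3 = 97/7
  p_4/q_4 = 2605/188
  p_5/q_5 = 2702/195
q_4 = 188 ≤ 191 < 195 = q_5, so the answer is 2605/188.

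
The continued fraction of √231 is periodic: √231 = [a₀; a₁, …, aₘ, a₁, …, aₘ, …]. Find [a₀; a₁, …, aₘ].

[15; 5, 30]

a₀ = ⌊√231⌋ = 15.
With m₀=0, d₀=1 and mₖ₊₁ = dₖaₖ − mₖ, dₖ₊₁ = (n − mₖ₊₁²)/dₖ, aₖ₊₁ = ⌊(a₀+mₖ₊₁)/dₖ₊₁⌋:
  k=1: m=15, d=6, a=5
  k=2: m=15, d=1, a=30
d=1 and a=2a₀=30 at k=2, so the next step gives (m, d) = (15, 6) again — its k=1 value — and the period has length 2.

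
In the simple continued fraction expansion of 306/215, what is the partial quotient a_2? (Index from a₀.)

306 = 1·215 + 91   →  a_0 = 1
215 = 2·91 + 33   →  a_1 = 2
91 = 2·33 + 25   →  a_2 = 2

2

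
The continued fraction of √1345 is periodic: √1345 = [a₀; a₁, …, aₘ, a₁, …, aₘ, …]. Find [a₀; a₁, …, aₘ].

[36; 1, 2, 14, 2, 1, 72]

a₀ = ⌊√1345⌋ = 36.
With m₀=0, d₀=1 and mₖ₊₁ = dₖaₖ − mₖ, dₖ₊₁ = (n − mₖ₊₁²)/dₖ, aₖ₊₁ = ⌊(a₀+mₖ₊₁)/dₖ₊₁⌋:
  k=1: m=36, d=49, a=1
  k=2: m=13, d=24, a=2
  k=3: m=35, d=5, a=14
  k=4: m=35, d=24, a=2
  k=5: m=13, d=49, a=1
  k=6: m=36, d=1, a=72
d=1 and a=2a₀=72 at k=6, so the next step gives (m, d) = (36, 49) again — its k=1 value — and the period has length 6.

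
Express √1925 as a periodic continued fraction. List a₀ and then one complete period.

[43; 1, 6, 1, 86]

a₀ = ⌊√1925⌋ = 43.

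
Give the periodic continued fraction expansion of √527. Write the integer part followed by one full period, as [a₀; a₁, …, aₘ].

[22; 1, 21, 1, 44]

a₀ = ⌊√527⌋ = 22.
With m₀=0, d₀=1 and mₖ₊₁ = dₖaₖ − mₖ, dₖ₊₁ = (n − mₖ₊₁²)/dₖ, aₖ₊₁ = ⌊(a₀+mₖ₊₁)/dₖ₊₁⌋:
  k=1: m=22, d=43, a=1
  k=2: m=21, d=2, a=21
  k=3: m=21, d=43, a=1
  k=4: m=22, d=1, a=44
d=1 and a=2a₀=44 at k=4, so the next step gives (m, d) = (22, 43) again — its k=1 value — and the period has length 4.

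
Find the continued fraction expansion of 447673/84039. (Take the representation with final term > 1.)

447673 = 5*84039 + 27478
84039 = 3*27478 + 1605
27478 = 17*1605 + 193
1605 = 8*193 + 61
193 = 3*61 + 10
61 = 6*10 + 1
10 = 10*1 + 0  (stop)
So 447673/84039 = [5; 3, 17, 8, 3, 6, 10].

[5; 3, 17, 8, 3, 6, 10]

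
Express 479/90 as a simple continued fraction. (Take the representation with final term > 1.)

[5; 3, 9, 1, 2]

479 = 5*90 + 29
90 = 3*29 + 3
29 = 9*3 + 2
3 = 1*2 + 1
2 = 2*1 + 0  (stop)
So 479/90 = [5; 3, 9, 1, 2].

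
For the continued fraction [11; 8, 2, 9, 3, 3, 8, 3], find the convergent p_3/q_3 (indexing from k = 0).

Using pₖ = aₖpₖ₋₁ + pₖ₋₂, qₖ = aₖqₖ₋₁ + qₖ₋₂ (with p₋₁=1, p₋₂=0, q₋₁=0, q₋₂=1):
  k=0: a=11, p=11, q=1
  k=1: a=8, p=89, q=8
  k=2: a=2, p=189, q=17
  k=3: a=9, p=1790, q=161

1790/161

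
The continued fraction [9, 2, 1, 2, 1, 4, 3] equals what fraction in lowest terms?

Using pₖ = aₖpₖ₋₁ + pₖ₋₂ and qₖ = aₖqₖ₋₁ + qₖ₋₂:
  k=0: a=9, p=9, q=1
  k=1: a=2, p=19, q=2
  k=2: a=1, p=28, q=3
  k=3: a=2, p=75, q=8
  k=4: a=1, p=103, q=11
  k=5: a=4, p=487, q=52
  k=6: a=3, p=1564, q=167

1564/167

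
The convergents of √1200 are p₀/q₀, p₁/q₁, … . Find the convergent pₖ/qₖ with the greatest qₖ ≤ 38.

√1200 = [34; 1, 1, 1, 3, 1, 1, 1, 68, …] (period length 8).
Convergents:
  p_0/q_0 = 34/1
  p_1/q_1 = 35/1
  p_2/q_2 = 69/2
  p_3/q_3 = 104/3
  p_4/q_4 = 381/11
  p_5/q_5 = 485/14
  p_6/q_6 = 866/25
  p_7/q_7 = 1351/39
q_6 = 25 ≤ 38 < 39 = q_7, so the answer is 866/25.

866/25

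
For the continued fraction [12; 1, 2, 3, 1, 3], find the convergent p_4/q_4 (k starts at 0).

165/13

Using pₖ = aₖpₖ₋₁ + pₖ₋₂, qₖ = aₖqₖ₋₁ + qₖ₋₂ (with p₋₁=1, p₋₂=0, q₋₁=0, q₋₂=1):
  k=0: a=12, p=12, q=1
  k=1: a=1, p=13, q=1
  k=2: a=2, p=38, q=3
  k=3: a=3, p=127, q=10
  k=4: a=1, p=165, q=13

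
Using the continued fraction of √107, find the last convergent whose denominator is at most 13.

31/3

√107 = [10; 2, 1, 9, 1, 2, 20, …] (period length 6).
Convergents:
  p_0/q_0 = 10/1
  p_1/q_1 = 21/2
  p_2/q_2 = 31/3
  p_3/q_3 = 300/29
q_2 = 3 ≤ 13 < 29 = q_3, so the answer is 31/3.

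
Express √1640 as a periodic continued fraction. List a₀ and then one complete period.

a₀ = ⌊√1640⌋ = 40.
With m₀=0, d₀=1 and mₖ₊₁ = dₖaₖ − mₖ, dₖ₊₁ = (n − mₖ₊₁²)/dₖ, aₖ₊₁ = ⌊(a₀+mₖ₊₁)/dₖ₊₁⌋:
  k=1: m=40, d=40, a=2
  k=2: m=40, d=1, a=80
d=1 and a=2a₀=80 at k=2, so the next step gives (m, d) = (40, 40) again — its k=1 value — and the period has length 2.

[40; 2, 80]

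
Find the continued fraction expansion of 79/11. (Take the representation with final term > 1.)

79 = 7·11 + 2
11 = 5·2 + 1
2 = 2·1 + 0  (stop)
So 79/11 = [7; 5, 2].

[7; 5, 2]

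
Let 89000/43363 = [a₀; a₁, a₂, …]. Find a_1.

89000 = 2·43363 + 2274   →  a_0 = 2
43363 = 19·2274 + 157   →  a_1 = 19

19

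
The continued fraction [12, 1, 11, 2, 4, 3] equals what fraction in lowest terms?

Fold from the inside: start with 3/1.
  4 + 1/3 = 13/3
  2 + 3/13 = 29/13
  11 + 13/29 = 332/29
  1 + 29/332 = 361/332
  12 + 332/361 = 4664/361

4664/361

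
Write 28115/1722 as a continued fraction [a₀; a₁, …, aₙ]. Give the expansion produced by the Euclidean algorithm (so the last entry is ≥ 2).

[16; 3, 17, 16, 2]

28115 = 16×1722 + 563
1722 = 3×563 + 33
563 = 17×33 + 2
33 = 16×2 + 1
2 = 2×1 + 0  (stop)
So 28115/1722 = [16; 3, 17, 16, 2].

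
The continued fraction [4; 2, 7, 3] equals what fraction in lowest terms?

210/47

Using pₖ = aₖpₖ₋₁ + pₖ₋₂ and qₖ = aₖqₖ₋₁ + qₖ₋₂:
  k=0: a=4, p=4, q=1
  k=1: a=2, p=9, q=2
  k=2: a=7, p=67, q=15
  k=3: a=3, p=210, q=47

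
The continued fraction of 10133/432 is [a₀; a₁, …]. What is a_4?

2

10133 = 23·432 + 197   →  a_0 = 23
432 = 2·197 + 38   →  a_1 = 2
197 = 5·38 + 7   →  a_2 = 5
38 = 5·7 + 3   →  a_3 = 5
7 = 2·3 + 1   →  a_4 = 2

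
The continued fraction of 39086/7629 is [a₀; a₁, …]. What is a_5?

2

39086 = 5·7629 + 941   →  a_0 = 5
7629 = 8·941 + 101   →  a_1 = 8
941 = 9·101 + 32   →  a_2 = 9
101 = 3·32 + 5   →  a_3 = 3
32 = 6·5 + 2   →  a_4 = 6
5 = 2·2 + 1   →  a_5 = 2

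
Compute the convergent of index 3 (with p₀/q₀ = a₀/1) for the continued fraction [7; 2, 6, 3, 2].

306/41

Using pₖ = aₖpₖ₋₁ + pₖ₋₂, qₖ = aₖqₖ₋₁ + qₖ₋₂ (with p₋₁=1, p₋₂=0, q₋₁=0, q₋₂=1):
  k=0: a=7, p=7, q=1
  k=1: a=2, p=15, q=2
  k=2: a=6, p=97, q=13
  k=3: a=3, p=306, q=41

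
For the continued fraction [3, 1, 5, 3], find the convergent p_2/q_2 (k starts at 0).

Using pₖ = aₖpₖ₋₁ + pₖ₋₂, qₖ = aₖqₖ₋₁ + qₖ₋₂ (with p₋₁=1, p₋₂=0, q₋₁=0, q₋₂=1):
  k=0: a=3, p=3, q=1
  k=1: a=1, p=4, q=1
  k=2: a=5, p=23, q=6

23/6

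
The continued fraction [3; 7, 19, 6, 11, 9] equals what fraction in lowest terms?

258589/82306

Using pₖ = aₖpₖ₋₁ + pₖ₋₂ and qₖ = aₖqₖ₋₁ + qₖ₋₂:
  k=0: a=3, p=3, q=1
  k=1: a=7, p=22, q=7
  k=2: a=19, p=421, q=134
  k=3: a=6, p=2548, q=811
  k=4: a=11, p=28449, q=9055
  k=5: a=9, p=258589, q=82306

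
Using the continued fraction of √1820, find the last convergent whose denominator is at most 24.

√1820 = [42; 1, 1, 1, 20, 1, 1, 1, 84, …] (period length 8).
Convergents:
  p_0/q_0 = 42/1
  p_1/q_1 = 43/1
  p_2/q_2 = 85/2
  p_3/q_3 = 128/3
  p_4/q_4 = 2645/62
q_3 = 3 ≤ 24 < 62 = q_4, so the answer is 128/3.

128/3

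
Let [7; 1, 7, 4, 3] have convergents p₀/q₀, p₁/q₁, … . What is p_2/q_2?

Using pₖ = aₖpₖ₋₁ + pₖ₋₂, qₖ = aₖqₖ₋₁ + qₖ₋₂ (with p₋₁=1, p₋₂=0, q₋₁=0, q₋₂=1):
  k=0: a=7, p=7, q=1
  k=1: a=1, p=8, q=1
  k=2: a=7, p=63, q=8

63/8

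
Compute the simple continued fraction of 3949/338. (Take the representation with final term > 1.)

[11; 1, 2, 6, 3, 2, 2]

3949 = 11×338 + 231
338 = 1×231 + 107
231 = 2×107 + 17
107 = 6×17 + 5
17 = 3×5 + 2
5 = 2×2 + 1
2 = 2×1 + 0  (stop)
So 3949/338 = [11; 1, 2, 6, 3, 2, 2].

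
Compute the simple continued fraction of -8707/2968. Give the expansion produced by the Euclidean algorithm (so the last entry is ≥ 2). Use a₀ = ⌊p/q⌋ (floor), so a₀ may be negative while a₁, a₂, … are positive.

[-3; 15, 15, 6, 2]

-8707 = -3*2968 + 197
2968 = 15*197 + 13
197 = 15*13 + 2
13 = 6*2 + 1
2 = 2*1 + 0  (stop)
So -8707/2968 = [-3; 15, 15, 6, 2].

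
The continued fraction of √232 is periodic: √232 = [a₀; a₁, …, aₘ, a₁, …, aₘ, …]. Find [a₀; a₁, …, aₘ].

[15; 4, 3, 7, 3, 4, 30]

a₀ = ⌊√232⌋ = 15.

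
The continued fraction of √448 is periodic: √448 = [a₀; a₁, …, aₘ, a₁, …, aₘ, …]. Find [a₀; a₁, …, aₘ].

a₀ = ⌊√448⌋ = 21.
With m₀=0, d₀=1 and mₖ₊₁ = dₖaₖ − mₖ, dₖ₊₁ = (n − mₖ₊₁²)/dₖ, aₖ₊₁ = ⌊(a₀+mₖ₊₁)/dₖ₊₁⌋:
  k=1: m=21, d=7, a=6
  k=2: m=21, d=1, a=42
d=1 and a=2a₀=42 at k=2, so the next step gives (m, d) = (21, 7) again — its k=1 value — and the period has length 2.

[21; 6, 42]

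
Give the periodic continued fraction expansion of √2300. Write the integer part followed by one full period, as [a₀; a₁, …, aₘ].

[47; 1, 22, 1, 94]

a₀ = ⌊√2300⌋ = 47.
With m₀=0, d₀=1 and mₖ₊₁ = dₖaₖ − mₖ, dₖ₊₁ = (n − mₖ₊₁²)/dₖ, aₖ₊₁ = ⌊(a₀+mₖ₊₁)/dₖ₊₁⌋:
  k=1: m=47, d=91, a=1
  k=2: m=44, d=4, a=22
  k=3: m=44, d=91, a=1
  k=4: m=47, d=1, a=94
d=1 and a=2a₀=94 at k=4, so the next step gives (m, d) = (47, 91) again — its k=1 value — and the period has length 4.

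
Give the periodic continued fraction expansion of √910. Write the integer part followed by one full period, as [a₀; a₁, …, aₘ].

a₀ = ⌊√910⌋ = 30.
With m₀=0, d₀=1 and mₖ₊₁ = dₖaₖ − mₖ, dₖ₊₁ = (n − mₖ₊₁²)/dₖ, aₖ₊₁ = ⌊(a₀+mₖ₊₁)/dₖ₊₁⌋:
  k=1: m=30, d=10, a=6
  k=2: m=30, d=1, a=60
d=1 and a=2a₀=60 at k=2, so the next step gives (m, d) = (30, 10) again — its k=1 value — and the period has length 2.

[30; 6, 60]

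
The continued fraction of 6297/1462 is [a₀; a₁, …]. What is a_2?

6297 = 4·1462 + 449   →  a_0 = 4
1462 = 3·449 + 115   →  a_1 = 3
449 = 3·115 + 104   →  a_2 = 3

3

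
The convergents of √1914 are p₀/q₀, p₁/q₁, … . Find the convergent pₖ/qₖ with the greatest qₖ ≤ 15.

√1914 = [43; 1, 2, 1, 86, …] (period length 4).
Convergents:
  p_0/q_0 = 43/1
  p_1/q_1 = 44/1
  p_2/q_2 = 131/3
  p_3/q_3 = 175/4
  p_4/q_4 = 15181/347
q_3 = 4 ≤ 15 < 347 = q_4, so the answer is 175/4.

175/4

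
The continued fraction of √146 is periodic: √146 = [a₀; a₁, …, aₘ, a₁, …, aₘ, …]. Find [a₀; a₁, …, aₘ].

[12; 12, 24]

a₀ = ⌊√146⌋ = 12.
With m₀=0, d₀=1 and mₖ₊₁ = dₖaₖ − mₖ, dₖ₊₁ = (n − mₖ₊₁²)/dₖ, aₖ₊₁ = ⌊(a₀+mₖ₊₁)/dₖ₊₁⌋:
  k=1: m=12, d=2, a=12
  k=2: m=12, d=1, a=24
d=1 and a=2a₀=24 at k=2, so the next step gives (m, d) = (12, 2) again — its k=1 value — and the period has length 2.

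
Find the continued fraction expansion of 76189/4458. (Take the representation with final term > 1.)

76189 = 17·4458 + 403
4458 = 11·403 + 25
403 = 16·25 + 3
25 = 8·3 + 1
3 = 3·1 + 0  (stop)
So 76189/4458 = [17; 11, 16, 8, 3].

[17; 11, 16, 8, 3]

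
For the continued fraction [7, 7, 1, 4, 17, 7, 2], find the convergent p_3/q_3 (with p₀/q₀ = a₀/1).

278/39

Using pₖ = aₖpₖ₋₁ + pₖ₋₂, qₖ = aₖqₖ₋₁ + qₖ₋₂ (with p₋₁=1, p₋₂=0, q₋₁=0, q₋₂=1):
  k=0: a=7, p=7, q=1
  k=1: a=7, p=50, q=7
  k=2: a=1, p=57, q=8
  k=3: a=4, p=278, q=39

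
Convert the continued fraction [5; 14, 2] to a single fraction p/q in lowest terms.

147/29

Fold from the inside: start with 2/1.
  14 + 1/2 = 29/2
  5 + 2/29 = 147/29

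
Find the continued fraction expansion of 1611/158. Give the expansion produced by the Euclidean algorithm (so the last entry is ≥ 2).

[10; 5, 10, 3]

1611 = 10·158 + 31
158 = 5·31 + 3
31 = 10·3 + 1
3 = 3·1 + 0  (stop)
So 1611/158 = [10; 5, 10, 3].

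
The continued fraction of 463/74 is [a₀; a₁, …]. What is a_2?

463 = 6·74 + 19   →  a_0 = 6
74 = 3·19 + 17   →  a_1 = 3
19 = 1·17 + 2   →  a_2 = 1

1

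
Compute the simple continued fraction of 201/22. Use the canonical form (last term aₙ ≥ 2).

201 = 9*22 + 3
22 = 7*3 + 1
3 = 3*1 + 0  (stop)
So 201/22 = [9; 7, 3].

[9; 7, 3]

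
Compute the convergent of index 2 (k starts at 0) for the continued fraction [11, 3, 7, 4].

Using pₖ = aₖpₖ₋₁ + pₖ₋₂, qₖ = aₖqₖ₋₁ + qₖ₋₂ (with p₋₁=1, p₋₂=0, q₋₁=0, q₋₂=1):
  k=0: a=11, p=11, q=1
  k=1: a=3, p=34, q=3
  k=2: a=7, p=249, q=22

249/22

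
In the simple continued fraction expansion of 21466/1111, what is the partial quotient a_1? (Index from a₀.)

21466 = 19·1111 + 357   →  a_0 = 19
1111 = 3·357 + 40   →  a_1 = 3

3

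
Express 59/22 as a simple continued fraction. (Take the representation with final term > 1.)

[2; 1, 2, 7]

59 = 2×22 + 15
22 = 1×15 + 7
15 = 2×7 + 1
7 = 7×1 + 0  (stop)
So 59/22 = [2; 1, 2, 7].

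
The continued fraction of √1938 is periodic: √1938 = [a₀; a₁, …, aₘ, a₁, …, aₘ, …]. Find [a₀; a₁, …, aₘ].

a₀ = ⌊√1938⌋ = 44.
With m₀=0, d₀=1 and mₖ₊₁ = dₖaₖ − mₖ, dₖ₊₁ = (n − mₖ₊₁²)/dₖ, aₖ₊₁ = ⌊(a₀+mₖ₊₁)/dₖ₊₁⌋:
  k=1: m=44, d=2, a=44
  k=2: m=44, d=1, a=88
d=1 and a=2a₀=88 at k=2, so the next step gives (m, d) = (44, 2) again — its k=1 value — and the period has length 2.

[44; 44, 88]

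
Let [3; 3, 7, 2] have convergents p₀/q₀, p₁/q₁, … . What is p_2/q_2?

73/22

Using pₖ = aₖpₖ₋₁ + pₖ₋₂, qₖ = aₖqₖ₋₁ + qₖ₋₂ (with p₋₁=1, p₋₂=0, q₋₁=0, q₋₂=1):
  k=0: a=3, p=3, q=1
  k=1: a=3, p=10, q=3
  k=2: a=7, p=73, q=22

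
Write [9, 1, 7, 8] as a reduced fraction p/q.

642/65

Fold from the inside: start with 8/1.
  7 + 1/8 = 57/8
  1 + 8/57 = 65/57
  9 + 57/65 = 642/65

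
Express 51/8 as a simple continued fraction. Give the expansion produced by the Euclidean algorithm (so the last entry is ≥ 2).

[6; 2, 1, 2]

51 = 6*8 + 3
8 = 2*3 + 2
3 = 1*2 + 1
2 = 2*1 + 0  (stop)
So 51/8 = [6; 2, 1, 2].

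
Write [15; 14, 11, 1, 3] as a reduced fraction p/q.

Using pₖ = aₖpₖ₋₁ + pₖ₋₂ and qₖ = aₖqₖ₋₁ + qₖ₋₂:
  k=0: a=15, p=15, q=1
  k=1: a=14, p=211, q=14
  k=2: a=11, p=2336, q=155
  k=3: a=1, p=2547, q=169
  k=4: a=3, p=9977, q=662

9977/662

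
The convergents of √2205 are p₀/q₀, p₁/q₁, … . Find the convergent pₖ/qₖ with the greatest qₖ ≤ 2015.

√2205 = [46; 1, 22, 2, 22, 1, 92, …] (period length 6).
Convergents:
  p_0/q_0 = 46/1
  p_1/q_1 = 47/1
  p_2/q_2 = 1080/23
  p_3/q_3 = 2207/47
  p_4/q_4 = 49634/1057
  p_5/q_5 = 51841/1104
  p_6/q_6 = 4819006/102625
q_5 = 1104 ≤ 2015 < 102625 = q_6, so the answer is 51841/1104.

51841/1104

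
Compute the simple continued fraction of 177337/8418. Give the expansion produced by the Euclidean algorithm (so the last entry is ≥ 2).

177337 = 21×8418 + 559
8418 = 15×559 + 33
559 = 16×33 + 31
33 = 1×31 + 2
31 = 15×2 + 1
2 = 2×1 + 0  (stop)
So 177337/8418 = [21; 15, 16, 1, 15, 2].

[21; 15, 16, 1, 15, 2]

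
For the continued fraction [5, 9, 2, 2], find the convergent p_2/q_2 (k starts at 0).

Using pₖ = aₖpₖ₋₁ + pₖ₋₂, qₖ = aₖqₖ₋₁ + qₖ₋₂ (with p₋₁=1, p₋₂=0, q₋₁=0, q₋₂=1):
  k=0: a=5, p=5, q=1
  k=1: a=9, p=46, q=9
  k=2: a=2, p=97, q=19

97/19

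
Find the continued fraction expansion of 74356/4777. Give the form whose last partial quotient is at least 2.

[15; 1, 1, 3, 3, 9, 7, 3]

74356 = 15*4777 + 2701
4777 = 1*2701 + 2076
2701 = 1*2076 + 625
2076 = 3*625 + 201
625 = 3*201 + 22
201 = 9*22 + 3
22 = 7*3 + 1
3 = 3*1 + 0  (stop)
So 74356/4777 = [15; 1, 1, 3, 3, 9, 7, 3].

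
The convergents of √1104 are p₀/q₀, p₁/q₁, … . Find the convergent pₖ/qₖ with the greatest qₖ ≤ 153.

1761/53

√1104 = [33; 4, 2, 2, 2, 4, 66, …] (period length 6).
Convergents:
  p_0/q_0 = 33/1
  p_1/q_1 = 133/4
  p_2/q_2 = 299/9
  p_3/q_3 = 731/22
  p_4/q_4 = 1761/53
  p_5/q_5 = 7775/234
q_4 = 53 ≤ 153 < 234 = q_5, so the answer is 1761/53.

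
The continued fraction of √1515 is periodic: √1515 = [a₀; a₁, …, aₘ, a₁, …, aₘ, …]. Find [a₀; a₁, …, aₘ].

a₀ = ⌊√1515⌋ = 38.
With m₀=0, d₀=1 and mₖ₊₁ = dₖaₖ − mₖ, dₖ₊₁ = (n − mₖ₊₁²)/dₖ, aₖ₊₁ = ⌊(a₀+mₖ₊₁)/dₖ₊₁⌋:
  k=1: m=38, d=71, a=1
  k=2: m=33, d=6, a=11
  k=3: m=33, d=71, a=1
  k=4: m=38, d=1, a=76
d=1 and a=2a₀=76 at k=4, so the next step gives (m, d) = (38, 71) again — its k=1 value — and the period has length 4.

[38; 1, 11, 1, 76]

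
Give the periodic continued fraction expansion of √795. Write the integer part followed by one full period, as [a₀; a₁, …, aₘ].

[28; 5, 9, 5, 56]

a₀ = ⌊√795⌋ = 28.
With m₀=0, d₀=1 and mₖ₊₁ = dₖaₖ − mₖ, dₖ₊₁ = (n − mₖ₊₁²)/dₖ, aₖ₊₁ = ⌊(a₀+mₖ₊₁)/dₖ₊₁⌋:
  k=1: m=28, d=11, a=5
  k=2: m=27, d=6, a=9
  k=3: m=27, d=11, a=5
  k=4: m=28, d=1, a=56
d=1 and a=2a₀=56 at k=4, so the next step gives (m, d) = (28, 11) again — its k=1 value — and the period has length 4.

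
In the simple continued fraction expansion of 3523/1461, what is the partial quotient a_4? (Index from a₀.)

3523 = 2·1461 + 601   →  a_0 = 2
1461 = 2·601 + 259   →  a_1 = 2
601 = 2·259 + 83   →  a_2 = 2
259 = 3·83 + 10   →  a_3 = 3
83 = 8·10 + 3   →  a_4 = 8

8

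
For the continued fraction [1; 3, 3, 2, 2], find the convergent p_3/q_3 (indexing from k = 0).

Using pₖ = aₖpₖ₋₁ + pₖ₋₂, qₖ = aₖqₖ₋₁ + qₖ₋₂ (with p₋₁=1, p₋₂=0, q₋₁=0, q₋₂=1):
  k=0: a=1, p=1, q=1
  k=1: a=3, p=4, q=3
  k=2: a=3, p=13, q=10
  k=3: a=2, p=30, q=23

30/23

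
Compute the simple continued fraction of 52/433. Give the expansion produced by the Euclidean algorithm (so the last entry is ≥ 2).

52 = 0×433 + 52
433 = 8×52 + 17
52 = 3×17 + 1
17 = 17×1 + 0  (stop)
So 52/433 = [0; 8, 3, 17].

[0; 8, 3, 17]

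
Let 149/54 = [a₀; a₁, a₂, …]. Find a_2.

3

149 = 2·54 + 41   →  a_0 = 2
54 = 1·41 + 13   →  a_1 = 1
41 = 3·13 + 2   →  a_2 = 3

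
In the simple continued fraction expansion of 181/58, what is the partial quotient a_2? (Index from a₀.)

3

181 = 3·58 + 7   →  a_0 = 3
58 = 8·7 + 2   →  a_1 = 8
7 = 3·2 + 1   →  a_2 = 3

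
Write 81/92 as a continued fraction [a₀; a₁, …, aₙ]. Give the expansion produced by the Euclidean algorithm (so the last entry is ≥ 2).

[0; 1, 7, 2, 1, 3]

81 = 0×92 + 81
92 = 1×81 + 11
81 = 7×11 + 4
11 = 2×4 + 3
4 = 1×3 + 1
3 = 3×1 + 0  (stop)
So 81/92 = [0; 1, 7, 2, 1, 3].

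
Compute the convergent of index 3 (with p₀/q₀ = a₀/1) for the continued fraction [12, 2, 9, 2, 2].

499/40

Using pₖ = aₖpₖ₋₁ + pₖ₋₂, qₖ = aₖqₖ₋₁ + qₖ₋₂ (with p₋₁=1, p₋₂=0, q₋₁=0, q₋₂=1):
  k=0: a=12, p=12, q=1
  k=1: a=2, p=25, q=2
  k=2: a=9, p=237, q=19
  k=3: a=2, p=499, q=40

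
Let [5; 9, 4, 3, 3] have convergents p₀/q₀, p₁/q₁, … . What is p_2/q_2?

Using pₖ = aₖpₖ₋₁ + pₖ₋₂, qₖ = aₖqₖ₋₁ + qₖ₋₂ (with p₋₁=1, p₋₂=0, q₋₁=0, q₋₂=1):
  k=0: a=5, p=5, q=1
  k=1: a=9, p=46, q=9
  k=2: a=4, p=189, q=37

189/37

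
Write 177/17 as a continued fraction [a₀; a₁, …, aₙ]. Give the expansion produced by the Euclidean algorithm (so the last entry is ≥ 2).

177 = 10×17 + 7
17 = 2×7 + 3
7 = 2×3 + 1
3 = 3×1 + 0  (stop)
So 177/17 = [10; 2, 2, 3].

[10; 2, 2, 3]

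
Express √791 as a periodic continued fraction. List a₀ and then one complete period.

a₀ = ⌊√791⌋ = 28.
With m₀=0, d₀=1 and mₖ₊₁ = dₖaₖ − mₖ, dₖ₊₁ = (n − mₖ₊₁²)/dₖ, aₖ₊₁ = ⌊(a₀+mₖ₊₁)/dₖ₊₁⌋:
  k=1: m=28, d=7, a=8
  k=2: m=28, d=1, a=56
d=1 and a=2a₀=56 at k=2, so the next step gives (m, d) = (28, 7) again — its k=1 value — and the period has length 2.

[28; 8, 56]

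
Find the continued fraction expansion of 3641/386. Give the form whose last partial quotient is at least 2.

3641 = 9*386 + 167
386 = 2*167 + 52
167 = 3*52 + 11
52 = 4*11 + 8
11 = 1*8 + 3
8 = 2*3 + 2
3 = 1*2 + 1
2 = 2*1 + 0  (stop)
So 3641/386 = [9; 2, 3, 4, 1, 2, 1, 2].

[9; 2, 3, 4, 1, 2, 1, 2]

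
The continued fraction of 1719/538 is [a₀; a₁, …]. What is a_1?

1719 = 3·538 + 105   →  a_0 = 3
538 = 5·105 + 13   →  a_1 = 5

5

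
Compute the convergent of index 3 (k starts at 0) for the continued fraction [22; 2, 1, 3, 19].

Using pₖ = aₖpₖ₋₁ + pₖ₋₂, qₖ = aₖqₖ₋₁ + qₖ₋₂ (with p₋₁=1, p₋₂=0, q₋₁=0, q₋₂=1):
  k=0: a=22, p=22, q=1
  k=1: a=2, p=45, q=2
  k=2: a=1, p=67, q=3
  k=3: a=3, p=246, q=11

246/11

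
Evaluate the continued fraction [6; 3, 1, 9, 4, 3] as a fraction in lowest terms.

Fold from the inside: start with 3/1.
  4 + 1/3 = 13/3
  9 + 3/13 = 120/13
  1 + 13/120 = 133/120
  3 + 120/133 = 519/133
  6 + 133/519 = 3247/519

3247/519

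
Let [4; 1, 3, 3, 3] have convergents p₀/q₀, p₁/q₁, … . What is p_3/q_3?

62/13

Using pₖ = aₖpₖ₋₁ + pₖ₋₂, qₖ = aₖqₖ₋₁ + qₖ₋₂ (with p₋₁=1, p₋₂=0, q₋₁=0, q₋₂=1):
  k=0: a=4, p=4, q=1
  k=1: a=1, p=5, q=1
  k=2: a=3, p=19, q=4
  k=3: a=3, p=62, q=13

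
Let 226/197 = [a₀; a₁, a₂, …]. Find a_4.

1

226 = 1·197 + 29   →  a_0 = 1
197 = 6·29 + 23   →  a_1 = 6
29 = 1·23 + 6   →  a_2 = 1
23 = 3·6 + 5   →  a_3 = 3
6 = 1·5 + 1   →  a_4 = 1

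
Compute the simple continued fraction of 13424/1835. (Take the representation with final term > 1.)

13424 = 7·1835 + 579
1835 = 3·579 + 98
579 = 5·98 + 89
98 = 1·89 + 9
89 = 9·9 + 8
9 = 1·8 + 1
8 = 8·1 + 0  (stop)
So 13424/1835 = [7; 3, 5, 1, 9, 1, 8].

[7; 3, 5, 1, 9, 1, 8]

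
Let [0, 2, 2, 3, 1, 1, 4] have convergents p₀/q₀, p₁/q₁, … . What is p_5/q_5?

16/39

Using pₖ = aₖpₖ₋₁ + pₖ₋₂, qₖ = aₖqₖ₋₁ + qₖ₋₂ (with p₋₁=1, p₋₂=0, q₋₁=0, q₋₂=1):
  k=0: a=0, p=0, q=1
  k=1: a=2, p=1, q=2
  k=2: a=2, p=2, q=5
  k=3: a=3, p=7, q=17
  k=4: a=1, p=9, q=22
  k=5: a=1, p=16, q=39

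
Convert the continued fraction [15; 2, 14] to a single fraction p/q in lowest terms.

Using pₖ = aₖpₖ₋₁ + pₖ₋₂ and qₖ = aₖqₖ₋₁ + qₖ₋₂:
  k=0: a=15, p=15, q=1
  k=1: a=2, p=31, q=2
  k=2: a=14, p=449, q=29

449/29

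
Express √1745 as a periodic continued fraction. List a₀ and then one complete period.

[41; 1, 3, 2, 2, 3, 1, 82]

a₀ = ⌊√1745⌋ = 41.
With m₀=0, d₀=1 and mₖ₊₁ = dₖaₖ − mₖ, dₖ₊₁ = (n − mₖ₊₁²)/dₖ, aₖ₊₁ = ⌊(a₀+mₖ₊₁)/dₖ₊₁⌋:
  k=1: m=41, d=64, a=1
  k=2: m=23, d=19, a=3
  k=3: m=34, d=31, a=2
  k=4: m=28, d=31, a=2
  k=5: m=34, d=19, a=3
  k=6: m=23, d=64, a=1
  k=7: m=41, d=1, a=82
d=1 and a=2a₀=82 at k=7, so the next step gives (m, d) = (41, 64) again — its k=1 value — and the period has length 7.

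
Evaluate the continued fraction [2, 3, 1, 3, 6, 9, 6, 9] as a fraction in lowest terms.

Using pₖ = aₖpₖ₋₁ + pₖ₋₂ and qₖ = aₖqₖ₋₁ + qₖ₋₂:
  k=0: a=2, p=2, q=1
  k=1: a=3, p=7, q=3
  k=2: a=1, p=9, q=4
  k=3: a=3, p=34, q=15
  k=4: a=6, p=213, q=94
  k=5: a=9, p=1951, q=861
  k=6: a=6, p=11919, q=5260
  k=7: a=9, p=109222, q=48201

109222/48201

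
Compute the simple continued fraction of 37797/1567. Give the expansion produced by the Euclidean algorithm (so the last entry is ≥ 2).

37797 = 24*1567 + 189
1567 = 8*189 + 55
189 = 3*55 + 24
55 = 2*24 + 7
24 = 3*7 + 3
7 = 2*3 + 1
3 = 3*1 + 0  (stop)
So 37797/1567 = [24; 8, 3, 2, 3, 2, 3].

[24; 8, 3, 2, 3, 2, 3]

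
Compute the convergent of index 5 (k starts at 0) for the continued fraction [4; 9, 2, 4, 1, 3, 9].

Using pₖ = aₖpₖ₋₁ + pₖ₋₂, qₖ = aₖqₖ₋₁ + qₖ₋₂ (with p₋₁=1, p₋₂=0, q₋₁=0, q₋₂=1):
  k=0: a=4, p=4, q=1
  k=1: a=9, p=37, q=9
  k=2: a=2, p=78, q=19
  k=3: a=4, p=349, q=85
  k=4: a=1, p=427, q=104
  k=5: a=3, p=1630, q=397

1630/397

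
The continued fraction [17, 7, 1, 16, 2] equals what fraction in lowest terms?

Fold from the inside: start with 2/1.
  16 + 1/2 = 33/2
  1 + 2/33 = 35/33
  7 + 33/35 = 278/35
  17 + 35/278 = 4761/278

4761/278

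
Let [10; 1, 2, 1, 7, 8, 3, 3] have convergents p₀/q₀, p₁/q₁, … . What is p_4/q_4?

Using pₖ = aₖpₖ₋₁ + pₖ₋₂, qₖ = aₖqₖ₋₁ + qₖ₋₂ (with p₋₁=1, p₋₂=0, q₋₁=0, q₋₂=1):
  k=0: a=10, p=10, q=1
  k=1: a=1, p=11, q=1
  k=2: a=2, p=32, q=3
  k=3: a=1, p=43, q=4
  k=4: a=7, p=333, q=31

333/31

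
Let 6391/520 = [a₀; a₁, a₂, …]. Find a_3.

3

6391 = 12·520 + 151   →  a_0 = 12
520 = 3·151 + 67   →  a_1 = 3
151 = 2·67 + 17   →  a_2 = 2
67 = 3·17 + 16   →  a_3 = 3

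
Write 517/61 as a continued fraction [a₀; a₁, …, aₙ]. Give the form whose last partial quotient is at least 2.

[8; 2, 9, 1, 2]

517 = 8·61 + 29
61 = 2·29 + 3
29 = 9·3 + 2
3 = 1·2 + 1
2 = 2·1 + 0  (stop)
So 517/61 = [8; 2, 9, 1, 2].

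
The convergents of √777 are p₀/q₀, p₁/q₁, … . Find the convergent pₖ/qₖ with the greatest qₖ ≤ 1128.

12460/447

√777 = [27; 1, 6, 1, 54, …] (period length 4).
Convergents:
  p_0/q_0 = 27/1
  p_1/q_1 = 28/1
  p_2/q_2 = 195/7
  p_3/q_3 = 223/8
  p_4/q_4 = 12237/439
  p_5/q_5 = 12460/447
  p_6/q_6 = 86997/3121
q_5 = 447 ≤ 1128 < 3121 = q_6, so the answer is 12460/447.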